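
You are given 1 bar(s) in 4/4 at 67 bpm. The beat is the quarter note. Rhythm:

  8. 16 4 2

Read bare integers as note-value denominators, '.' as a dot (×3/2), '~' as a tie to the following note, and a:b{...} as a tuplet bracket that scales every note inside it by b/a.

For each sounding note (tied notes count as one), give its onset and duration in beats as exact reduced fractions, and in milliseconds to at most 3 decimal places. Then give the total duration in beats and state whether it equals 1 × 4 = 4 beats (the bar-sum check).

1) 0.0ms=0b +671.642ms=3/4b
2) 671.642ms=3/4b +223.881ms=1/4b
3) 895.522ms=1b +895.522ms=1b
4) 1791.045ms=2b +1791.045ms=2b
Σ=4b of 4 (67bpm 4/4) — PASS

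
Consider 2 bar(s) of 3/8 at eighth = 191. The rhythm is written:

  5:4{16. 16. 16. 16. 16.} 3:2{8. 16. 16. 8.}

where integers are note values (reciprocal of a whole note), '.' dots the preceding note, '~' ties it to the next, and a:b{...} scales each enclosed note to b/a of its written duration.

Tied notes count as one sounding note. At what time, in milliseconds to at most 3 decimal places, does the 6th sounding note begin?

1. 0.0ms @ 0 + 188.482ms (3/5)
2. 188.482ms @ 3/5 + 188.482ms (3/5)
3. 376.963ms @ 6/5 + 188.482ms (3/5)
4. 565.445ms @ 9/5 + 188.482ms (3/5)
5. 753.927ms @ 12/5 + 188.482ms (3/5)
6. 942.408ms @ 3 + 314.136ms (1)
7. 1256.545ms @ 4 + 157.068ms (1/2)
8. 1413.613ms @ 9/2 + 157.068ms (1/2)
9. 1570.681ms @ 5 + 314.136ms (1)

note 6 onset = 3b = 942.408ms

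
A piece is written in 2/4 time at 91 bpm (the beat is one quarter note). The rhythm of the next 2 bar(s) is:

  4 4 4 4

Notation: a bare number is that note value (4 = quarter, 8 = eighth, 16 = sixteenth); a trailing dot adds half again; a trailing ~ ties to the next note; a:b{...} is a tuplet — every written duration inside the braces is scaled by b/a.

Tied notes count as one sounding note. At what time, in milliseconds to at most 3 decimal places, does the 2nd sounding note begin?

note 2 onset = 1b = 659.341ms

1. 0.0ms @ 0 + 659.341ms (1)
2. 659.341ms @ 1 + 659.341ms (1)
3. 1318.681ms @ 2 + 659.341ms (1)
4. 1978.022ms @ 3 + 659.341ms (1)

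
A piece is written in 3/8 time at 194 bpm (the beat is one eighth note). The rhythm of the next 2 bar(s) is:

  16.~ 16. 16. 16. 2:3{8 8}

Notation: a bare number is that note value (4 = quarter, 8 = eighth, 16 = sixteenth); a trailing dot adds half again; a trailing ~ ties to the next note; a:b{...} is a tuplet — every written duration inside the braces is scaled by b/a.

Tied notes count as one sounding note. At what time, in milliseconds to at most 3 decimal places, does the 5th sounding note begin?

note 5 onset = 9/2b = 1391.753ms

1. 0.0ms @ 0 + 463.918ms (3/2)
2. 463.918ms @ 3/2 + 231.959ms (3/4)
3. 695.876ms @ 9/4 + 231.959ms (3/4)
4. 927.835ms @ 3 + 463.918ms (3/2)
5. 1391.753ms @ 9/2 + 463.918ms (3/2)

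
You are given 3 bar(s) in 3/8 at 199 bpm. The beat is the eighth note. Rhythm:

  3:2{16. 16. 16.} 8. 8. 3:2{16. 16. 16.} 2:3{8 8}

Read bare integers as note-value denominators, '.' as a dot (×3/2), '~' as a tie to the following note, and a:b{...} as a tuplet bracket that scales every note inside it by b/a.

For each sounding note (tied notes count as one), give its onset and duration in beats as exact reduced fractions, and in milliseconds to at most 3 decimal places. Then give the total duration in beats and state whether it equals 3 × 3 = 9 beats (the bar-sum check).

1) 0.0ms=0b +150.754ms=1/2b
2) 150.754ms=1/2b +150.754ms=1/2b
3) 301.508ms=1b +150.754ms=1/2b
4) 452.261ms=3/2b +452.261ms=3/2b
5) 904.523ms=3b +452.261ms=3/2b
6) 1356.784ms=9/2b +150.754ms=1/2b
7) 1507.538ms=5b +150.754ms=1/2b
8) 1658.291ms=11/2b +150.754ms=1/2b
9) 1809.045ms=6b +452.261ms=3/2b
10) 2261.307ms=15/2b +452.261ms=3/2b
Σ=9b of 9 (199bpm 3/8) — PASS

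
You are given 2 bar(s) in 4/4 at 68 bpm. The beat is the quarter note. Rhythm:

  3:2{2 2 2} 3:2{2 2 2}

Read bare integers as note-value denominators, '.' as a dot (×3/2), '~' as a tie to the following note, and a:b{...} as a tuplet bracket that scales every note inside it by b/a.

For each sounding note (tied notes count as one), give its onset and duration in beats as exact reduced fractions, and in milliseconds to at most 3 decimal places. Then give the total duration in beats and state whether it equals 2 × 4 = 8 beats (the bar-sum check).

1) 0.0ms=0b +1176.471ms=4/3b
2) 1176.471ms=4/3b +1176.471ms=4/3b
3) 2352.941ms=8/3b +1176.471ms=4/3b
4) 3529.412ms=4b +1176.471ms=4/3b
5) 4705.882ms=16/3b +1176.471ms=4/3b
6) 5882.353ms=20/3b +1176.471ms=4/3b
Σ=8b of 8 (68bpm 4/4) — PASS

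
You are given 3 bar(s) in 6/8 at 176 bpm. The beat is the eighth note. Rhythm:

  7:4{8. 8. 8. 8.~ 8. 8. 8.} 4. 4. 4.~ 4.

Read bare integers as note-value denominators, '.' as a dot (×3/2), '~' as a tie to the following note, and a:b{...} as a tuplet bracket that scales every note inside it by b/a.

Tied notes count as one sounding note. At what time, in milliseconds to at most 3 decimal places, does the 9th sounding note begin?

note 9 onset = 12b = 4090.909ms

1. 0.0ms @ 0 + 292.208ms (6/7)
2. 292.208ms @ 6/7 + 292.208ms (6/7)
3. 584.416ms @ 12/7 + 292.208ms (6/7)
4. 876.623ms @ 18/7 + 584.416ms (12/7)
5. 1461.039ms @ 30/7 + 292.208ms (6/7)
6. 1753.247ms @ 36/7 + 292.208ms (6/7)
7. 2045.455ms @ 6 + 1022.727ms (3)
8. 3068.182ms @ 9 + 1022.727ms (3)
9. 4090.909ms @ 12 + 2045.455ms (6)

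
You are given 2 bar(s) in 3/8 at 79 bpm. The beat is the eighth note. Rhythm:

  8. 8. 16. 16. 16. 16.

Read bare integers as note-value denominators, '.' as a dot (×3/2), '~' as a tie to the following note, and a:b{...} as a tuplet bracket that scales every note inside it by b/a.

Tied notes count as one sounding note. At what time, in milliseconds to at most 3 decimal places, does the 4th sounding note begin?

1. 0.0ms @ 0 + 1139.241ms (3/2)
2. 1139.241ms @ 3/2 + 1139.241ms (3/2)
3. 2278.481ms @ 3 + 569.62ms (3/4)
4. 2848.101ms @ 15/4 + 569.62ms (3/4)
5. 3417.722ms @ 9/2 + 569.62ms (3/4)
6. 3987.342ms @ 21/4 + 569.62ms (3/4)

note 4 onset = 15/4b = 2848.101ms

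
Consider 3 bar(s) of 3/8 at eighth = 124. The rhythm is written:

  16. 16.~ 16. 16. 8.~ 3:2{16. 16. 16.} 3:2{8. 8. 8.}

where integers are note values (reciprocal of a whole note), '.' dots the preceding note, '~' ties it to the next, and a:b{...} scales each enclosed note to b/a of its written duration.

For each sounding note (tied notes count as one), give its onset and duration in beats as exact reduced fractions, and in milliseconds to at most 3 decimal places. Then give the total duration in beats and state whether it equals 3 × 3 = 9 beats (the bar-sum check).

1) 0.0ms=0b +362.903ms=3/4b
2) 362.903ms=3/4b +725.806ms=3/2b
3) 1088.71ms=9/4b +362.903ms=3/4b
4) 1451.613ms=3b +967.742ms=2b
5) 2419.355ms=5b +241.935ms=1/2b
6) 2661.29ms=11/2b +241.935ms=1/2b
7) 2903.226ms=6b +483.871ms=1b
8) 3387.097ms=7b +483.871ms=1b
9) 3870.968ms=8b +483.871ms=1b
Σ=9b of 9 (124bpm 3/8) — PASS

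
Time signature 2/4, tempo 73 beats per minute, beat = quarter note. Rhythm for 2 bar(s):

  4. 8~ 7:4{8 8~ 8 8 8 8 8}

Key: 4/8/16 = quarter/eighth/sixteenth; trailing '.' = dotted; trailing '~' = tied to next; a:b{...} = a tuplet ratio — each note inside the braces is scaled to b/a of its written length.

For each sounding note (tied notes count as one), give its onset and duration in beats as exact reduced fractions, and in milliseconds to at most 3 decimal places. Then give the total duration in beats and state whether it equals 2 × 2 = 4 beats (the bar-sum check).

1) 0.0ms=0b +1232.877ms=3/2b
2) 1232.877ms=3/2b +645.793ms=11/14b
3) 1878.669ms=16/7b +469.667ms=4/7b
4) 2348.337ms=20/7b +234.834ms=2/7b
5) 2583.17ms=22/7b +234.834ms=2/7b
6) 2818.004ms=24/7b +234.834ms=2/7b
7) 3052.838ms=26/7b +234.834ms=2/7b
Σ=4b of 4 (73bpm 2/4) — PASS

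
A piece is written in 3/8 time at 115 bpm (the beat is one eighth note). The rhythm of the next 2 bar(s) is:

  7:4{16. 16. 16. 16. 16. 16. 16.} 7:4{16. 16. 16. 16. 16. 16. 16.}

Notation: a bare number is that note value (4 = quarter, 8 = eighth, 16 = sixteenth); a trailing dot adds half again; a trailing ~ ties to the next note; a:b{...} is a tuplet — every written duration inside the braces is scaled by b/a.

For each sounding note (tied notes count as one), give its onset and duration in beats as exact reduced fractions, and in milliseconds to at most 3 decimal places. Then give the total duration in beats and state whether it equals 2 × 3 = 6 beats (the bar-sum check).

1) 0.0ms=0b +223.602ms=3/7b
2) 223.602ms=3/7b +223.602ms=3/7b
3) 447.205ms=6/7b +223.602ms=3/7b
4) 670.807ms=9/7b +223.602ms=3/7b
5) 894.41ms=12/7b +223.602ms=3/7b
6) 1118.012ms=15/7b +223.602ms=3/7b
7) 1341.615ms=18/7b +223.602ms=3/7b
8) 1565.217ms=3b +223.602ms=3/7b
9) 1788.82ms=24/7b +223.602ms=3/7b
10) 2012.422ms=27/7b +223.602ms=3/7b
11) 2236.025ms=30/7b +223.602ms=3/7b
12) 2459.627ms=33/7b +223.602ms=3/7b
13) 2683.23ms=36/7b +223.602ms=3/7b
14) 2906.832ms=39/7b +223.602ms=3/7b
Σ=6b of 6 (115bpm 3/8) — PASS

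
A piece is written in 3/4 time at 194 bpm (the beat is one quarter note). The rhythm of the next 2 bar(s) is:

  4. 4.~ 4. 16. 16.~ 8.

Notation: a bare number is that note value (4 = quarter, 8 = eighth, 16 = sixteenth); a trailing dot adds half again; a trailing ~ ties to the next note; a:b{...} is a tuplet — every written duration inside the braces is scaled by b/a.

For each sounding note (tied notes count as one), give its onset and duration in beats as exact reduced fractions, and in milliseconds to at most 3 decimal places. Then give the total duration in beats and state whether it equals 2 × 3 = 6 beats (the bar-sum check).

1) 0.0ms=0b +463.918ms=3/2b
2) 463.918ms=3/2b +927.835ms=3b
3) 1391.753ms=9/2b +115.979ms=3/8b
4) 1507.732ms=39/8b +347.938ms=9/8b
Σ=6b of 6 (194bpm 3/4) — PASS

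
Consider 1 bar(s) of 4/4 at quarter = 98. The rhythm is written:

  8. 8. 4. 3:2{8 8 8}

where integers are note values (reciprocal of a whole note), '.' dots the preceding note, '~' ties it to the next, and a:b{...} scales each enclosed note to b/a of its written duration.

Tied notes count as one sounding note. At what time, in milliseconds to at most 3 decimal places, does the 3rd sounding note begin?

1. 0.0ms @ 0 + 459.184ms (3/4)
2. 459.184ms @ 3/4 + 459.184ms (3/4)
3. 918.367ms @ 3/2 + 918.367ms (3/2)
4. 1836.735ms @ 3 + 204.082ms (1/3)
5. 2040.816ms @ 10/3 + 204.082ms (1/3)
6. 2244.898ms @ 11/3 + 204.082ms (1/3)

note 3 onset = 3/2b = 918.367ms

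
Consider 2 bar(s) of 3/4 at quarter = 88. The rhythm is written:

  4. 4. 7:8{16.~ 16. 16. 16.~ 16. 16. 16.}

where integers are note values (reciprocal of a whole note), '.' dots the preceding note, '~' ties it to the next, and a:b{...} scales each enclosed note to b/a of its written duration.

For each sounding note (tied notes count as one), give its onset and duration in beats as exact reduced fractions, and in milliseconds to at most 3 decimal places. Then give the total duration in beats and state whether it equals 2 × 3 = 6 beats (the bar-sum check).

1) 0.0ms=0b +1022.727ms=3/2b
2) 1022.727ms=3/2b +1022.727ms=3/2b
3) 2045.455ms=3b +584.416ms=6/7b
4) 2629.87ms=27/7b +292.208ms=3/7b
5) 2922.078ms=30/7b +584.416ms=6/7b
6) 3506.494ms=36/7b +292.208ms=3/7b
7) 3798.701ms=39/7b +292.208ms=3/7b
Σ=6b of 6 (88bpm 3/4) — PASS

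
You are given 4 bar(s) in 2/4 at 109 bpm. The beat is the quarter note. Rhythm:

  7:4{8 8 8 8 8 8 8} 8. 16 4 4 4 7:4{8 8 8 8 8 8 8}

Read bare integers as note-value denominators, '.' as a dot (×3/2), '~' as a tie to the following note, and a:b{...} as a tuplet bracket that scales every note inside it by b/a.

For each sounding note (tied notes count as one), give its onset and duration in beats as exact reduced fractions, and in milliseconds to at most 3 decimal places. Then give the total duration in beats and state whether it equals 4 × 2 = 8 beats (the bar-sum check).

1) 0.0ms=0b +157.274ms=2/7b
2) 157.274ms=2/7b +157.274ms=2/7b
3) 314.548ms=4/7b +157.274ms=2/7b
4) 471.822ms=6/7b +157.274ms=2/7b
5) 629.096ms=8/7b +157.274ms=2/7b
6) 786.37ms=10/7b +157.274ms=2/7b
7) 943.644ms=12/7b +157.274ms=2/7b
8) 1100.917ms=2b +412.844ms=3/4b
9) 1513.761ms=11/4b +137.615ms=1/4b
10) 1651.376ms=3b +550.459ms=1b
11) 2201.835ms=4b +550.459ms=1b
12) 2752.294ms=5b +550.459ms=1b
13) 3302.752ms=6b +157.274ms=2/7b
14) 3460.026ms=44/7b +157.274ms=2/7b
15) 3617.3ms=46/7b +157.274ms=2/7b
16) 3774.574ms=48/7b +157.274ms=2/7b
17) 3931.848ms=50/7b +157.274ms=2/7b
18) 4089.122ms=52/7b +157.274ms=2/7b
19) 4246.396ms=54/7b +157.274ms=2/7b
Σ=8b of 8 (109bpm 2/4) — PASS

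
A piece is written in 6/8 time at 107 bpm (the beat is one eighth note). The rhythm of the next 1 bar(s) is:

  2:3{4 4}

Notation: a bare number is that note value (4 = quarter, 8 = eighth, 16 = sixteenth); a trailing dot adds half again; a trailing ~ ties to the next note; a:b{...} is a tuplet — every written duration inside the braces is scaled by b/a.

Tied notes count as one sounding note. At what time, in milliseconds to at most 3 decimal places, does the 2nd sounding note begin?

1. 0.0ms @ 0 + 1682.243ms (3)
2. 1682.243ms @ 3 + 1682.243ms (3)

note 2 onset = 3b = 1682.243ms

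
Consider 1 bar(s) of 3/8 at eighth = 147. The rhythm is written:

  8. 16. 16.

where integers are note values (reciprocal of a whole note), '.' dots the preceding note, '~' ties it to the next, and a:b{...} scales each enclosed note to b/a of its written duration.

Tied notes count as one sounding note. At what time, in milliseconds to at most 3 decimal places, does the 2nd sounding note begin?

note 2 onset = 3/2b = 612.245ms

1. 0.0ms @ 0 + 612.245ms (3/2)
2. 612.245ms @ 3/2 + 306.122ms (3/4)
3. 918.367ms @ 9/4 + 306.122ms (3/4)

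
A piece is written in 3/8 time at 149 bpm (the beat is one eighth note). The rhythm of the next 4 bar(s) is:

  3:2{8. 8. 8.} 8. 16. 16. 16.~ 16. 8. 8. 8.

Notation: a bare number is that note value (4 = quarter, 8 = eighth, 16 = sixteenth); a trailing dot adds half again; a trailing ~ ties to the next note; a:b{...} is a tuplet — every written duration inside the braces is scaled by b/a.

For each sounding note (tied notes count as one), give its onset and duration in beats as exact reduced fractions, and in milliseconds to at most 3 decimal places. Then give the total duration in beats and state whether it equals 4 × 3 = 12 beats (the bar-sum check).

1) 0.0ms=0b +402.685ms=1b
2) 402.685ms=1b +402.685ms=1b
3) 805.369ms=2b +402.685ms=1b
4) 1208.054ms=3b +604.027ms=3/2b
5) 1812.081ms=9/2b +302.013ms=3/4b
6) 2114.094ms=21/4b +302.013ms=3/4b
7) 2416.107ms=6b +604.027ms=3/2b
8) 3020.134ms=15/2b +604.027ms=3/2b
9) 3624.161ms=9b +604.027ms=3/2b
10) 4228.188ms=21/2b +604.027ms=3/2b
Σ=12b of 12 (149bpm 3/8) — PASS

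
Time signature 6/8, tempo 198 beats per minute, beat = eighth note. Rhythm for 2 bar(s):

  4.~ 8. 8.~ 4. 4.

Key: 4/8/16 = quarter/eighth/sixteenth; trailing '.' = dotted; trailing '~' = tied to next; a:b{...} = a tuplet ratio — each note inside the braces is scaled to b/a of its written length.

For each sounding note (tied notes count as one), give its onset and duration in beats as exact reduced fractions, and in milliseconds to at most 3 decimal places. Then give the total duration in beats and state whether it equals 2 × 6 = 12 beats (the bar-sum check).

1) 0.0ms=0b +1363.636ms=9/2b
2) 1363.636ms=9/2b +1363.636ms=9/2b
3) 2727.273ms=9b +909.091ms=3b
Σ=12b of 12 (198bpm 6/8) — PASS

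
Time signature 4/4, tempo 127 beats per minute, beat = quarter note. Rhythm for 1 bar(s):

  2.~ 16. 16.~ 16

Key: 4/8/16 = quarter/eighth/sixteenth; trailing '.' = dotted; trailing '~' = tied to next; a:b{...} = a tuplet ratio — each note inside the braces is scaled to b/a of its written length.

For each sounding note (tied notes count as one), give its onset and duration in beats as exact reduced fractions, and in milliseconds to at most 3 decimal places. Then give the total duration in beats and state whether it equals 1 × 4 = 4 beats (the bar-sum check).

1) 0.0ms=0b +1594.488ms=27/8b
2) 1594.488ms=27/8b +295.276ms=5/8b
Σ=4b of 4 (127bpm 4/4) — PASS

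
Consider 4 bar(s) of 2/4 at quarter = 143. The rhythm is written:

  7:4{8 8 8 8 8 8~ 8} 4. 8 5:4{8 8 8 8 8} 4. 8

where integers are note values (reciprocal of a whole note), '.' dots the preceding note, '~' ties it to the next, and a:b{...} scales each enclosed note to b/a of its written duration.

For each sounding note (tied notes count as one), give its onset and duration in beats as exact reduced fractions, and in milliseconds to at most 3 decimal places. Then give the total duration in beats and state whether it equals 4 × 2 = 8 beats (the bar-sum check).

1) 0.0ms=0b +119.88ms=2/7b
2) 119.88ms=2/7b +119.88ms=2/7b
3) 239.76ms=4/7b +119.88ms=2/7b
4) 359.64ms=6/7b +119.88ms=2/7b
5) 479.52ms=8/7b +119.88ms=2/7b
6) 599.401ms=10/7b +239.76ms=4/7b
7) 839.161ms=2b +629.371ms=3/2b
8) 1468.531ms=7/2b +209.79ms=1/2b
9) 1678.322ms=4b +167.832ms=2/5b
10) 1846.154ms=22/5b +167.832ms=2/5b
11) 2013.986ms=24/5b +167.832ms=2/5b
12) 2181.818ms=26/5b +167.832ms=2/5b
13) 2349.65ms=28/5b +167.832ms=2/5b
14) 2517.483ms=6b +629.371ms=3/2b
15) 3146.853ms=15/2b +209.79ms=1/2b
Σ=8b of 8 (143bpm 2/4) — PASS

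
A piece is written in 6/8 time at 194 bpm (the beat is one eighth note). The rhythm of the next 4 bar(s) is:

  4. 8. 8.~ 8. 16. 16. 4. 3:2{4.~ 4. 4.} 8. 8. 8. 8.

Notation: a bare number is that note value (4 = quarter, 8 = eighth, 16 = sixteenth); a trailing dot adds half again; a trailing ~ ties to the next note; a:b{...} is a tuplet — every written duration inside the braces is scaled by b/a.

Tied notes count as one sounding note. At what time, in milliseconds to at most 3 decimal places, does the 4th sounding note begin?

note 4 onset = 15/2b = 2319.588ms

1. 0.0ms @ 0 + 927.835ms (3)
2. 927.835ms @ 3 + 463.918ms (3/2)
3. 1391.753ms @ 9/2 + 927.835ms (3)
4. 2319.588ms @ 15/2 + 231.959ms (3/4)
5. 2551.546ms @ 33/4 + 231.959ms (3/4)
6. 2783.505ms @ 9 + 927.835ms (3)
7. 3711.34ms @ 12 + 1237.113ms (4)
8. 4948.454ms @ 16 + 618.557ms (2)
9. 5567.01ms @ 18 + 463.918ms (3/2)
10. 6030.928ms @ 39/2 + 463.918ms (3/2)
11. 6494.845ms @ 21 + 463.918ms (3/2)
12. 6958.763ms @ 45/2 + 463.918ms (3/2)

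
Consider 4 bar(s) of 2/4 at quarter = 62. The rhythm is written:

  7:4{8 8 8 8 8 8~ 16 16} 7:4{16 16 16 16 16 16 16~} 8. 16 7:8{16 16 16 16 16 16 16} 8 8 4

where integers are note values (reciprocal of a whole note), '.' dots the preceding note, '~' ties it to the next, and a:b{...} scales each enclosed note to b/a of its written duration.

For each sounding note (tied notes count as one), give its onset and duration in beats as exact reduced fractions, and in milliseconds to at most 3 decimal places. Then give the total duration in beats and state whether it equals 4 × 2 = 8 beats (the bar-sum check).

1) 0.0ms=0b +276.498ms=2/7b
2) 276.498ms=2/7b +276.498ms=2/7b
3) 552.995ms=4/7b +276.498ms=2/7b
4) 829.493ms=6/7b +276.498ms=2/7b
5) 1105.991ms=8/7b +276.498ms=2/7b
6) 1382.488ms=10/7b +414.747ms=3/7b
7) 1797.235ms=13/7b +138.249ms=1/7b
8) 1935.484ms=2b +138.249ms=1/7b
9) 2073.733ms=15/7b +138.249ms=1/7b
10) 2211.982ms=16/7b +138.249ms=1/7b
11) 2350.23ms=17/7b +138.249ms=1/7b
12) 2488.479ms=18/7b +138.249ms=1/7b
13) 2626.728ms=19/7b +138.249ms=1/7b
14) 2764.977ms=20/7b +864.055ms=25/28b
15) 3629.032ms=15/4b +241.935ms=1/4b
16) 3870.968ms=4b +276.498ms=2/7b
17) 4147.465ms=30/7b +276.498ms=2/7b
18) 4423.963ms=32/7b +276.498ms=2/7b
19) 4700.461ms=34/7b +276.498ms=2/7b
20) 4976.959ms=36/7b +276.498ms=2/7b
21) 5253.456ms=38/7b +276.498ms=2/7b
22) 5529.954ms=40/7b +276.498ms=2/7b
23) 5806.452ms=6b +483.871ms=1/2b
24) 6290.323ms=13/2b +483.871ms=1/2b
25) 6774.194ms=7b +967.742ms=1b
Σ=8b of 8 (62bpm 2/4) — PASS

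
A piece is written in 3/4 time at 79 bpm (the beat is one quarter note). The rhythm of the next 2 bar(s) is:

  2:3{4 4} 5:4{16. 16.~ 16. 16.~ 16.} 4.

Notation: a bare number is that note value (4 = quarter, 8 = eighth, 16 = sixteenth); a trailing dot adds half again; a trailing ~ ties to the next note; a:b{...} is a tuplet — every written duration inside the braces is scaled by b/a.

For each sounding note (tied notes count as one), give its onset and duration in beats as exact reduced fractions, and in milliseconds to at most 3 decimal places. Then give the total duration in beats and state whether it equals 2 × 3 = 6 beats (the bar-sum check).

1) 0.0ms=0b +1139.241ms=3/2b
2) 1139.241ms=3/2b +1139.241ms=3/2b
3) 2278.481ms=3b +227.848ms=3/10b
4) 2506.329ms=33/10b +455.696ms=3/5b
5) 2962.025ms=39/10b +455.696ms=3/5b
6) 3417.722ms=9/2b +1139.241ms=3/2b
Σ=6b of 6 (79bpm 3/4) — PASS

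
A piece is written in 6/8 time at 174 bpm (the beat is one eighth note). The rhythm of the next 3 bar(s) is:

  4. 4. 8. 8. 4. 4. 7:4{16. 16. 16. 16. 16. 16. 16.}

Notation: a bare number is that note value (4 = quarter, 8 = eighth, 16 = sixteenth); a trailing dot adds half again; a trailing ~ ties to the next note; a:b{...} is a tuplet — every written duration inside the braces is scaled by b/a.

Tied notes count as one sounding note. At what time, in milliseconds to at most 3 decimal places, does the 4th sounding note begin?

note 4 onset = 15/2b = 2586.207ms

1. 0.0ms @ 0 + 1034.483ms (3)
2. 1034.483ms @ 3 + 1034.483ms (3)
3. 2068.966ms @ 6 + 517.241ms (3/2)
4. 2586.207ms @ 15/2 + 517.241ms (3/2)
5. 3103.448ms @ 9 + 1034.483ms (3)
6. 4137.931ms @ 12 + 1034.483ms (3)
7. 5172.414ms @ 15 + 147.783ms (3/7)
8. 5320.197ms @ 108/7 + 147.783ms (3/7)
9. 5467.98ms @ 111/7 + 147.783ms (3/7)
10. 5615.764ms @ 114/7 + 147.783ms (3/7)
11. 5763.547ms @ 117/7 + 147.783ms (3/7)
12. 5911.33ms @ 120/7 + 147.783ms (3/7)
13. 6059.113ms @ 123/7 + 147.783ms (3/7)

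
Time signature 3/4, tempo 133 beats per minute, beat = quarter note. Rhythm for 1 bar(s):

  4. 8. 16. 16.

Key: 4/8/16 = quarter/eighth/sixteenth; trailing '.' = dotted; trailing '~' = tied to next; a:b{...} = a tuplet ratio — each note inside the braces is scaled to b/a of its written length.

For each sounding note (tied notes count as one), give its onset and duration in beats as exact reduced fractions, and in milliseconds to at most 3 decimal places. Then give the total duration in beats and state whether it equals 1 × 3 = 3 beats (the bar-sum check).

1) 0.0ms=0b +676.692ms=3/2b
2) 676.692ms=3/2b +338.346ms=3/4b
3) 1015.038ms=9/4b +169.173ms=3/8b
4) 1184.211ms=21/8b +169.173ms=3/8b
Σ=3b of 3 (133bpm 3/4) — PASS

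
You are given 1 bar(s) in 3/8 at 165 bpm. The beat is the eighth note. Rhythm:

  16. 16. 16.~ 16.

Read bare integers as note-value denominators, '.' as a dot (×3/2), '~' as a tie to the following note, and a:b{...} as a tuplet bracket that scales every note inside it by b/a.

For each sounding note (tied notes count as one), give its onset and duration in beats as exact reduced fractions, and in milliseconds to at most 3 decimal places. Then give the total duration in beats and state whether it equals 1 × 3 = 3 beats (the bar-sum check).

1) 0.0ms=0b +272.727ms=3/4b
2) 272.727ms=3/4b +272.727ms=3/4b
3) 545.455ms=3/2b +545.455ms=3/2b
Σ=3b of 3 (165bpm 3/8) — PASS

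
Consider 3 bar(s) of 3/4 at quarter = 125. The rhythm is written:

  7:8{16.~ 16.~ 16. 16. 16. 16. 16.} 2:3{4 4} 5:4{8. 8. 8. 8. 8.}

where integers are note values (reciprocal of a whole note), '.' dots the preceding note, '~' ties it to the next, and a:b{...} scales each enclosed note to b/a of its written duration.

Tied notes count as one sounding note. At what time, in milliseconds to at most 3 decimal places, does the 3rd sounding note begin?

1. 0.0ms @ 0 + 617.143ms (9/7)
2. 617.143ms @ 9/7 + 205.714ms (3/7)
3. 822.857ms @ 12/7 + 205.714ms (3/7)
4. 1028.571ms @ 15/7 + 205.714ms (3/7)
5. 1234.286ms @ 18/7 + 205.714ms (3/7)
6. 1440.0ms @ 3 + 720.0ms (3/2)
7. 2160.0ms @ 9/2 + 720.0ms (3/2)
8. 2880.0ms @ 6 + 288.0ms (3/5)
9. 3168.0ms @ 33/5 + 288.0ms (3/5)
10. 3456.0ms @ 36/5 + 288.0ms (3/5)
11. 3744.0ms @ 39/5 + 288.0ms (3/5)
12. 4032.0ms @ 42/5 + 288.0ms (3/5)

note 3 onset = 12/7b = 822.857ms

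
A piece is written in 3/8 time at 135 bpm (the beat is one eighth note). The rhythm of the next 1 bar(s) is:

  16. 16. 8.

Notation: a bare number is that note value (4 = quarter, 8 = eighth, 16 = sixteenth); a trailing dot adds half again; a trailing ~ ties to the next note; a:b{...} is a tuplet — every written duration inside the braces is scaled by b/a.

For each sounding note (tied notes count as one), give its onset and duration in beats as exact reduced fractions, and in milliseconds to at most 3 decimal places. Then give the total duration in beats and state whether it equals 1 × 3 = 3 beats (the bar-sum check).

1) 0.0ms=0b +333.333ms=3/4b
2) 333.333ms=3/4b +333.333ms=3/4b
3) 666.667ms=3/2b +666.667ms=3/2b
Σ=3b of 3 (135bpm 3/8) — PASS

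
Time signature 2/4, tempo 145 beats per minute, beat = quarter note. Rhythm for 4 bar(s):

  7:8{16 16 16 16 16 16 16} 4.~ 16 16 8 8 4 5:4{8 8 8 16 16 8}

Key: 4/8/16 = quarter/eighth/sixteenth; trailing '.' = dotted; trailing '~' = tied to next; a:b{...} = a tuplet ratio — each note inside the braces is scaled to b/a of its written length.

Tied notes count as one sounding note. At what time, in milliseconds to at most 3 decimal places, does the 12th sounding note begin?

note 12 onset = 5b = 2068.966ms

1. 0.0ms @ 0 + 118.227ms (2/7)
2. 118.227ms @ 2/7 + 118.227ms (2/7)
3. 236.453ms @ 4/7 + 118.227ms (2/7)
4. 354.68ms @ 6/7 + 118.227ms (2/7)
5. 472.906ms @ 8/7 + 118.227ms (2/7)
6. 591.133ms @ 10/7 + 118.227ms (2/7)
7. 709.36ms @ 12/7 + 118.227ms (2/7)
8. 827.586ms @ 2 + 724.138ms (7/4)
9. 1551.724ms @ 15/4 + 103.448ms (1/4)
10. 1655.172ms @ 4 + 206.897ms (1/2)
11. 1862.069ms @ 9/2 + 206.897ms (1/2)
12. 2068.966ms @ 5 + 413.793ms (1)
13. 2482.759ms @ 6 + 165.517ms (2/5)
14. 2648.276ms @ 32/5 + 165.517ms (2/5)
15. 2813.793ms @ 34/5 + 165.517ms (2/5)
16. 2979.31ms @ 36/5 + 82.759ms (1/5)
17. 3062.069ms @ 37/5 + 82.759ms (1/5)
18. 3144.828ms @ 38/5 + 165.517ms (2/5)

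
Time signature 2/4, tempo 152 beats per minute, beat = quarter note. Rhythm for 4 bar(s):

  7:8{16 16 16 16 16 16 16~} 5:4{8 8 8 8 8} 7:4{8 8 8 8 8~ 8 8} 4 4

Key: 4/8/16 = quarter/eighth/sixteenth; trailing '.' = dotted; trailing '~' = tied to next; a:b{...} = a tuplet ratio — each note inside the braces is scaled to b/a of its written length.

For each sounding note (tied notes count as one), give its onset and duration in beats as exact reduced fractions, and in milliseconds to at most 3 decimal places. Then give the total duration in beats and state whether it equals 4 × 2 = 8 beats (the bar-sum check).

1) 0.0ms=0b +112.782ms=2/7b
2) 112.782ms=2/7b +112.782ms=2/7b
3) 225.564ms=4/7b +112.782ms=2/7b
4) 338.346ms=6/7b +112.782ms=2/7b
5) 451.128ms=8/7b +112.782ms=2/7b
6) 563.91ms=10/7b +112.782ms=2/7b
7) 676.692ms=12/7b +270.677ms=24/35b
8) 947.368ms=12/5b +157.895ms=2/5b
9) 1105.263ms=14/5b +157.895ms=2/5b
10) 1263.158ms=16/5b +157.895ms=2/5b
11) 1421.053ms=18/5b +157.895ms=2/5b
12) 1578.947ms=4b +112.782ms=2/7b
13) 1691.729ms=30/7b +112.782ms=2/7b
14) 1804.511ms=32/7b +112.782ms=2/7b
15) 1917.293ms=34/7b +112.782ms=2/7b
16) 2030.075ms=36/7b +225.564ms=4/7b
17) 2255.639ms=40/7b +112.782ms=2/7b
18) 2368.421ms=6b +394.737ms=1b
19) 2763.158ms=7b +394.737ms=1b
Σ=8b of 8 (152bpm 2/4) — PASS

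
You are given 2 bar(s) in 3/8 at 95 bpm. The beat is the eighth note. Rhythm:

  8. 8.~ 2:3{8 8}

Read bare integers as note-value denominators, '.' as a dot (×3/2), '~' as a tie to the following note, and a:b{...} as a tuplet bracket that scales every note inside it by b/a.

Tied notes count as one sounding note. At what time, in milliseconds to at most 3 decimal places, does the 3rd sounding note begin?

note 3 onset = 9/2b = 2842.105ms

1. 0.0ms @ 0 + 947.368ms (3/2)
2. 947.368ms @ 3/2 + 1894.737ms (3)
3. 2842.105ms @ 9/2 + 947.368ms (3/2)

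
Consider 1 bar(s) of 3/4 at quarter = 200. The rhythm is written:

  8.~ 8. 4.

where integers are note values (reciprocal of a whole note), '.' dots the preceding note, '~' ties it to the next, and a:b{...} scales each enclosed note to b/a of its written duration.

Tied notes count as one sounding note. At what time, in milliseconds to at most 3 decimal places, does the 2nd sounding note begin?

note 2 onset = 3/2b = 450.0ms

1. 0.0ms @ 0 + 450.0ms (3/2)
2. 450.0ms @ 3/2 + 450.0ms (3/2)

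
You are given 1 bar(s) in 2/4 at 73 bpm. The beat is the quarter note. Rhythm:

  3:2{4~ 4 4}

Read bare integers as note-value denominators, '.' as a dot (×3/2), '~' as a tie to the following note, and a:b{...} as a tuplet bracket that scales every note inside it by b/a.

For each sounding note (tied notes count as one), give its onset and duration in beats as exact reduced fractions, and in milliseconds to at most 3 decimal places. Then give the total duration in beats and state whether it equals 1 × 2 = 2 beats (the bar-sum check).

1) 0.0ms=0b +1095.89ms=4/3b
2) 1095.89ms=4/3b +547.945ms=2/3b
Σ=2b of 2 (73bpm 2/4) — PASS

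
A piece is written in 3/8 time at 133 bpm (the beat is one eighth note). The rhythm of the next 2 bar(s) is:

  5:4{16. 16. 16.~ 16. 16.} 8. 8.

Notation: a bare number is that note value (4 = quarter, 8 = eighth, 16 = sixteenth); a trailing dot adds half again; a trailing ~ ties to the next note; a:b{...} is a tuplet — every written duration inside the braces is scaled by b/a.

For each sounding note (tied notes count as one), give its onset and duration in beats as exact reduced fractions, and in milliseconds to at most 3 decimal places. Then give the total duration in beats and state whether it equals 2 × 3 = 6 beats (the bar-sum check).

1) 0.0ms=0b +270.677ms=3/5b
2) 270.677ms=3/5b +270.677ms=3/5b
3) 541.353ms=6/5b +541.353ms=6/5b
4) 1082.707ms=12/5b +270.677ms=3/5b
5) 1353.383ms=3b +676.692ms=3/2b
6) 2030.075ms=9/2b +676.692ms=3/2b
Σ=6b of 6 (133bpm 3/8) — PASS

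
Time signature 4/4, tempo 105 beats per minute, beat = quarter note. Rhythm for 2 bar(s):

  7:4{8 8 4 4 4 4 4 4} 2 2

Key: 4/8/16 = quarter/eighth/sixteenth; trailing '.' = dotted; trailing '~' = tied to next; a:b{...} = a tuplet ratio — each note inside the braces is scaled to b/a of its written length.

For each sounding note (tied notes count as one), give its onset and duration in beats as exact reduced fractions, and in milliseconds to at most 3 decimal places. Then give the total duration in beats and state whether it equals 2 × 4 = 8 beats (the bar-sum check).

1) 0.0ms=0b +163.265ms=2/7b
2) 163.265ms=2/7b +163.265ms=2/7b
3) 326.531ms=4/7b +326.531ms=4/7b
4) 653.061ms=8/7b +326.531ms=4/7b
5) 979.592ms=12/7b +326.531ms=4/7b
6) 1306.122ms=16/7b +326.531ms=4/7b
7) 1632.653ms=20/7b +326.531ms=4/7b
8) 1959.184ms=24/7b +326.531ms=4/7b
9) 2285.714ms=4b +1142.857ms=2b
10) 3428.571ms=6b +1142.857ms=2b
Σ=8b of 8 (105bpm 4/4) — PASS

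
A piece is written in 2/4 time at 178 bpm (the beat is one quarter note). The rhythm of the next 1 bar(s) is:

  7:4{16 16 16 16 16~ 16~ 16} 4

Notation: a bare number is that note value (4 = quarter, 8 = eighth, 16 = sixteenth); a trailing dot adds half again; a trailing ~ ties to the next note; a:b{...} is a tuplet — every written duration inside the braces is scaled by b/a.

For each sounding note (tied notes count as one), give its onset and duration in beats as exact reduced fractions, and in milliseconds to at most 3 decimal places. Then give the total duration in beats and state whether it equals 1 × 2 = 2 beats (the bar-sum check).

1) 0.0ms=0b +48.154ms=1/7b
2) 48.154ms=1/7b +48.154ms=1/7b
3) 96.308ms=2/7b +48.154ms=1/7b
4) 144.462ms=3/7b +48.154ms=1/7b
5) 192.616ms=4/7b +144.462ms=3/7b
6) 337.079ms=1b +337.079ms=1b
Σ=2b of 2 (178bpm 2/4) — PASS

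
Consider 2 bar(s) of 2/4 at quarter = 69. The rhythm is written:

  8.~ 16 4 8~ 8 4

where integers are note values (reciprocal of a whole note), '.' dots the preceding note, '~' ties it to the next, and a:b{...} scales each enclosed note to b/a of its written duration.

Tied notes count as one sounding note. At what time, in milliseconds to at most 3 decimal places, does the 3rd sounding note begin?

note 3 onset = 2b = 1739.13ms

1. 0.0ms @ 0 + 869.565ms (1)
2. 869.565ms @ 1 + 869.565ms (1)
3. 1739.13ms @ 2 + 869.565ms (1)
4. 2608.696ms @ 3 + 869.565ms (1)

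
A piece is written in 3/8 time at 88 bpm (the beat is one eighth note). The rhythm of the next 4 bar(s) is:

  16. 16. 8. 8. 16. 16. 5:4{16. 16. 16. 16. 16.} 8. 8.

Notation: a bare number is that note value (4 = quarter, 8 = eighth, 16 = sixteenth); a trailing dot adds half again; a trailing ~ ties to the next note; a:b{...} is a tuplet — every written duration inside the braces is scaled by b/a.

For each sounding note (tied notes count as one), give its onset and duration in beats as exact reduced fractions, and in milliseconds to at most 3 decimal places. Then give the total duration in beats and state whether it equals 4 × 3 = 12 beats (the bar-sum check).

1) 0.0ms=0b +511.364ms=3/4b
2) 511.364ms=3/4b +511.364ms=3/4b
3) 1022.727ms=3/2b +1022.727ms=3/2b
4) 2045.455ms=3b +1022.727ms=3/2b
5) 3068.182ms=9/2b +511.364ms=3/4b
6) 3579.545ms=21/4b +511.364ms=3/4b
7) 4090.909ms=6b +409.091ms=3/5b
8) 4500.0ms=33/5b +409.091ms=3/5b
9) 4909.091ms=36/5b +409.091ms=3/5b
10) 5318.182ms=39/5b +409.091ms=3/5b
11) 5727.273ms=42/5b +409.091ms=3/5b
12) 6136.364ms=9b +1022.727ms=3/2b
13) 7159.091ms=21/2b +1022.727ms=3/2b
Σ=12b of 12 (88bpm 3/8) — PASS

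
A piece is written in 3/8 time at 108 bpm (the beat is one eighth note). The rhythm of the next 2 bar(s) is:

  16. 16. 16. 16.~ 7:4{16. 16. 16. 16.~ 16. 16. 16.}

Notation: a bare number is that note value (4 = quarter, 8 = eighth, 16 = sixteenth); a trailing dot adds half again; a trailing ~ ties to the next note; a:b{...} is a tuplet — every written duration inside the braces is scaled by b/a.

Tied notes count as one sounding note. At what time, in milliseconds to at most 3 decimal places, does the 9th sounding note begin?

note 9 onset = 39/7b = 3095.238ms

1. 0.0ms @ 0 + 416.667ms (3/4)
2. 416.667ms @ 3/4 + 416.667ms (3/4)
3. 833.333ms @ 3/2 + 416.667ms (3/4)
4. 1250.0ms @ 9/4 + 654.762ms (33/28)
5. 1904.762ms @ 24/7 + 238.095ms (3/7)
6. 2142.857ms @ 27/7 + 238.095ms (3/7)
7. 2380.952ms @ 30/7 + 476.19ms (6/7)
8. 2857.143ms @ 36/7 + 238.095ms (3/7)
9. 3095.238ms @ 39/7 + 238.095ms (3/7)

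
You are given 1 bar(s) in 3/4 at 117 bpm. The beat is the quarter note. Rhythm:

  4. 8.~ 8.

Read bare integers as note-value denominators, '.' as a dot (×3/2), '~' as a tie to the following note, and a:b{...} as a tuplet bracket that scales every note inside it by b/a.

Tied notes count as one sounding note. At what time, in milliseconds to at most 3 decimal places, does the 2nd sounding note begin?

note 2 onset = 3/2b = 769.231ms

1. 0.0ms @ 0 + 769.231ms (3/2)
2. 769.231ms @ 3/2 + 769.231ms (3/2)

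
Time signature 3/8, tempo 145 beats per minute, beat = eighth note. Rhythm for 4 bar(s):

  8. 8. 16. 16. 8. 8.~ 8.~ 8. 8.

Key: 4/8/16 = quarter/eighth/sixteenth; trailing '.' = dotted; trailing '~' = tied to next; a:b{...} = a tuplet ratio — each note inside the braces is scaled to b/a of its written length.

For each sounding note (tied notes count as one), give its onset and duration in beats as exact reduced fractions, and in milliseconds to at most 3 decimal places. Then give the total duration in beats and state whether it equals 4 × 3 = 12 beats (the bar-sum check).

1) 0.0ms=0b +620.69ms=3/2b
2) 620.69ms=3/2b +620.69ms=3/2b
3) 1241.379ms=3b +310.345ms=3/4b
4) 1551.724ms=15/4b +310.345ms=3/4b
5) 1862.069ms=9/2b +620.69ms=3/2b
6) 2482.759ms=6b +1862.069ms=9/2b
7) 4344.828ms=21/2b +620.69ms=3/2b
Σ=12b of 12 (145bpm 3/8) — PASS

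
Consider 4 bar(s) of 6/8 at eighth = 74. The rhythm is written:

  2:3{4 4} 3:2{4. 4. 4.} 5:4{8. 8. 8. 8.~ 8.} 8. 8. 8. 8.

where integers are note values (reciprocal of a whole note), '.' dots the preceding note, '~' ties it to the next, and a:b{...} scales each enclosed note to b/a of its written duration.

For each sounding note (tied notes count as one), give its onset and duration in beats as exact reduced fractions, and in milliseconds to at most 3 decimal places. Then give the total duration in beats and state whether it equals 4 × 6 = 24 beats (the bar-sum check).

1) 0.0ms=0b +2432.432ms=3b
2) 2432.432ms=3b +2432.432ms=3b
3) 4864.865ms=6b +1621.622ms=2b
4) 6486.486ms=8b +1621.622ms=2b
5) 8108.108ms=10b +1621.622ms=2b
6) 9729.73ms=12b +972.973ms=6/5b
7) 10702.703ms=66/5b +972.973ms=6/5b
8) 11675.676ms=72/5b +972.973ms=6/5b
9) 12648.649ms=78/5b +1945.946ms=12/5b
10) 14594.595ms=18b +1216.216ms=3/2b
11) 15810.811ms=39/2b +1216.216ms=3/2b
12) 17027.027ms=21b +1216.216ms=3/2b
13) 18243.243ms=45/2b +1216.216ms=3/2b
Σ=24b of 24 (74bpm 6/8) — PASS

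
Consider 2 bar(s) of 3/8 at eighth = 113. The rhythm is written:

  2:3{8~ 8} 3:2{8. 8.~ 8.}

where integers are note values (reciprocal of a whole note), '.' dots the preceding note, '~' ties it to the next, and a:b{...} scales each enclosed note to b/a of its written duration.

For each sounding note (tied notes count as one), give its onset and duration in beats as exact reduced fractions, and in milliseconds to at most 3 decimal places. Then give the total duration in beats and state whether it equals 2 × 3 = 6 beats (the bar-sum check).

1) 0.0ms=0b +1592.92ms=3b
2) 1592.92ms=3b +530.973ms=1b
3) 2123.894ms=4b +1061.947ms=2b
Σ=6b of 6 (113bpm 3/8) — PASS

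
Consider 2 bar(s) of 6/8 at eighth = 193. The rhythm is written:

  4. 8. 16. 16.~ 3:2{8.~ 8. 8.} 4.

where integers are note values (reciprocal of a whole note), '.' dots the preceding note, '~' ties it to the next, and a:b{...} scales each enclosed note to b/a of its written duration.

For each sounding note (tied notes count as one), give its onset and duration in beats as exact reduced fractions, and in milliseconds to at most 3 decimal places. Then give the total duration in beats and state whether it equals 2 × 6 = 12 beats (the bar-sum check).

1) 0.0ms=0b +932.642ms=3b
2) 932.642ms=3b +466.321ms=3/2b
3) 1398.964ms=9/2b +233.161ms=3/4b
4) 1632.124ms=21/4b +854.922ms=11/4b
5) 2487.047ms=8b +310.881ms=1b
6) 2797.927ms=9b +932.642ms=3b
Σ=12b of 12 (193bpm 6/8) — PASS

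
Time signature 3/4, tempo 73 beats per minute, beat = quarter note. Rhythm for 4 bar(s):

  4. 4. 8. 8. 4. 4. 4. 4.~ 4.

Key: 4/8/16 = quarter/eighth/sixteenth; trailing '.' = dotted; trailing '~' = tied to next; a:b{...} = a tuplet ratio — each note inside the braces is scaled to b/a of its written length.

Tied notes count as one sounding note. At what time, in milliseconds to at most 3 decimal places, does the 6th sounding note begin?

1. 0.0ms @ 0 + 1232.877ms (3/2)
2. 1232.877ms @ 3/2 + 1232.877ms (3/2)
3. 2465.753ms @ 3 + 616.438ms (3/4)
4. 3082.192ms @ 15/4 + 616.438ms (3/4)
5. 3698.63ms @ 9/2 + 1232.877ms (3/2)
6. 4931.507ms @ 6 + 1232.877ms (3/2)
7. 6164.384ms @ 15/2 + 1232.877ms (3/2)
8. 7397.26ms @ 9 + 2465.753ms (3)

note 6 onset = 6b = 4931.507ms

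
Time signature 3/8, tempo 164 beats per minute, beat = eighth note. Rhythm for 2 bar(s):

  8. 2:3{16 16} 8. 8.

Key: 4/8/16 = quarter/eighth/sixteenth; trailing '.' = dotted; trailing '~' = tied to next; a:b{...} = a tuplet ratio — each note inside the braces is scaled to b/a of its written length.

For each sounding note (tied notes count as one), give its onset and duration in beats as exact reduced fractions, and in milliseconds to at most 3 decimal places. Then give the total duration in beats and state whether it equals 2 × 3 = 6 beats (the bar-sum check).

1) 0.0ms=0b +548.78ms=3/2b
2) 548.78ms=3/2b +274.39ms=3/4b
3) 823.171ms=9/4b +274.39ms=3/4b
4) 1097.561ms=3b +548.78ms=3/2b
5) 1646.341ms=9/2b +548.78ms=3/2b
Σ=6b of 6 (164bpm 3/8) — PASS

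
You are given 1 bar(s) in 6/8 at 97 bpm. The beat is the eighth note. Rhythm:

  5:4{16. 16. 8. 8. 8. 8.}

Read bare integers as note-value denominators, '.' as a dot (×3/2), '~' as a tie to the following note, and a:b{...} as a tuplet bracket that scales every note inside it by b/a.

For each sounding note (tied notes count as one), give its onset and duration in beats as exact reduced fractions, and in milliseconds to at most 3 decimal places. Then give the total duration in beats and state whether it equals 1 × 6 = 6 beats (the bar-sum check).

1) 0.0ms=0b +371.134ms=3/5b
2) 371.134ms=3/5b +371.134ms=3/5b
3) 742.268ms=6/5b +742.268ms=6/5b
4) 1484.536ms=12/5b +742.268ms=6/5b
5) 2226.804ms=18/5b +742.268ms=6/5b
6) 2969.072ms=24/5b +742.268ms=6/5b
Σ=6b of 6 (97bpm 6/8) — PASS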